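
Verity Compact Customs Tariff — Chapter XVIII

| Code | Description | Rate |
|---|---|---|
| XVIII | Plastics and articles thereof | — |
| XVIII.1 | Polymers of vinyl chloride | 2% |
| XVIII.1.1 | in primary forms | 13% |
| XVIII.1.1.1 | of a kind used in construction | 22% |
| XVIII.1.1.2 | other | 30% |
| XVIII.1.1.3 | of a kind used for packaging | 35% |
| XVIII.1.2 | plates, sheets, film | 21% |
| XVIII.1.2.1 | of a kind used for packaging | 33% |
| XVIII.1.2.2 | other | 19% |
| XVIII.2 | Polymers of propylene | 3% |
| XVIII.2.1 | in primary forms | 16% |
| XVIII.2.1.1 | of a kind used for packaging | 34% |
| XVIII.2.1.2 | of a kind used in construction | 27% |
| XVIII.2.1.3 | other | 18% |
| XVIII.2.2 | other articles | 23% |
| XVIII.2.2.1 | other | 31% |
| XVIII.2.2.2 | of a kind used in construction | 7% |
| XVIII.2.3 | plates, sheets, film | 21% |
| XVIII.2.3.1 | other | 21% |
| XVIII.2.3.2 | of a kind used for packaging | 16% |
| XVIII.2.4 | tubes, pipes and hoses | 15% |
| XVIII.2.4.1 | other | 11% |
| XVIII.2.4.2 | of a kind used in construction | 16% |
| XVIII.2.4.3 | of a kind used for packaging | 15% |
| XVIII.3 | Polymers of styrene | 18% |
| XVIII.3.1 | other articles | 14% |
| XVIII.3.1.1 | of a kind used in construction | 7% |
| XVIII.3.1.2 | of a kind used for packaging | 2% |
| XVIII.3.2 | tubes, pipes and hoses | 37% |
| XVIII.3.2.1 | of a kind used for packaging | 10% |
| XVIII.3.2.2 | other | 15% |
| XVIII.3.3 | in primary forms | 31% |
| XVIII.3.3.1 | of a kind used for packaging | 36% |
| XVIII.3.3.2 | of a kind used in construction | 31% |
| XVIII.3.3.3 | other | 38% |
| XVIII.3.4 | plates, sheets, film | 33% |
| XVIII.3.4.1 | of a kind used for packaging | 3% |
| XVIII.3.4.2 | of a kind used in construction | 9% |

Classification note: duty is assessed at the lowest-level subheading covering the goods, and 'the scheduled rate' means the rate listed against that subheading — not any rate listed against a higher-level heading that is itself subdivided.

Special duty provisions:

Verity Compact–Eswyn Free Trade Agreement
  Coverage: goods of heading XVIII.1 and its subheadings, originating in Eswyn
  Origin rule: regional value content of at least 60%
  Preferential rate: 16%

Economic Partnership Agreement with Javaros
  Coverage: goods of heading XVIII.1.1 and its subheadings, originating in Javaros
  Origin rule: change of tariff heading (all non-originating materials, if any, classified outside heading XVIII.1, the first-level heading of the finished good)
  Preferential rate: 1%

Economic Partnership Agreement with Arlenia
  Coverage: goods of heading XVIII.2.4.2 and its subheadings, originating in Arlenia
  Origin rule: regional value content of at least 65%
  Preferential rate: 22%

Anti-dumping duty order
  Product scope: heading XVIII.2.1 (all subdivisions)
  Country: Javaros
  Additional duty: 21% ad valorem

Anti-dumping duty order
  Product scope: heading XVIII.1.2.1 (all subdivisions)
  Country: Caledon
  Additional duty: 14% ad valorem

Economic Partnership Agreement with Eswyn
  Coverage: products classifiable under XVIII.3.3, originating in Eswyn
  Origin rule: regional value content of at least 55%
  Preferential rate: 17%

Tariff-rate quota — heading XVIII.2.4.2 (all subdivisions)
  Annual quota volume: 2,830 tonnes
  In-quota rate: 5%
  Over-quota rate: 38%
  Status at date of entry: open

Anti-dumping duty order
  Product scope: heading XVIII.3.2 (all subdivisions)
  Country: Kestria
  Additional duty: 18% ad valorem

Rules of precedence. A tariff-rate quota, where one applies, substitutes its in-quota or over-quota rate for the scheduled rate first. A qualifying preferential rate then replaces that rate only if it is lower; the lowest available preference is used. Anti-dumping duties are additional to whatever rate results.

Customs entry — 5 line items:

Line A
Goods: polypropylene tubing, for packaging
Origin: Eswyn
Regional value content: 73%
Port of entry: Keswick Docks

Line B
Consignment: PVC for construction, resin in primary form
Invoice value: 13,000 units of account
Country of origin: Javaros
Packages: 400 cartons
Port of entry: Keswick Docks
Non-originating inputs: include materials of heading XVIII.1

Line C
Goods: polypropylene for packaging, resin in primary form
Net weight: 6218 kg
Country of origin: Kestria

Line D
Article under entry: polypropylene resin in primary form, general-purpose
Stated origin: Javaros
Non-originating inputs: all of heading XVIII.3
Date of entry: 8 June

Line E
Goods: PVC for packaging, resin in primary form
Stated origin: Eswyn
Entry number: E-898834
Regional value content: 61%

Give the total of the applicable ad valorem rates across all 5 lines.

Line A: polypropylene → XVIII.2; tubing → XVIII.2.4; for packaging → XVIII.2.4.3. Scheduled 15%. Eswyn agreement on XVIII.1: XVIII.2.4.3 not covered; Eswyn agreement on XVIII.3.3: XVIII.2.4.3 not covered. → 15%.
Line B: PVC → XVIII.1; resin in primary form → XVIII.1.1; for construction → XVIII.1.1.1. Scheduled 22%. Javaros agreement on XVIII.1.1: CTH not met. → 22%.
Line C: polypropylene → XVIII.2; resin in primary form → XVIII.2.1; for packaging → XVIII.2.1.1. Scheduled 34%. No special measure applies. → 34%.
Line D: polypropylene → XVIII.2; resin in primary form → XVIII.2.1; general-purpose → XVIII.2.1.3. Scheduled 18%. Javaros agreement on XVIII.1.1: XVIII.2.1.3 not covered; anti-dumping (Javaros, XVIII.2.1): +21%; total 18% + 21% = 39%. → 39%.
Line E: PVC → XVIII.1; resin in primary form → XVIII.1.1; for packaging → XVIII.1.1.3. Scheduled 35%. Eswyn agreement on XVIII.1: RVC ≥ 60% → 16% available; Eswyn agreement on XVIII.3.3: XVIII.1.1.3 not covered; preferential 16%. → 16%.
Sum: 15% + 22% + 34% + 39% + 16% = 126%.

126%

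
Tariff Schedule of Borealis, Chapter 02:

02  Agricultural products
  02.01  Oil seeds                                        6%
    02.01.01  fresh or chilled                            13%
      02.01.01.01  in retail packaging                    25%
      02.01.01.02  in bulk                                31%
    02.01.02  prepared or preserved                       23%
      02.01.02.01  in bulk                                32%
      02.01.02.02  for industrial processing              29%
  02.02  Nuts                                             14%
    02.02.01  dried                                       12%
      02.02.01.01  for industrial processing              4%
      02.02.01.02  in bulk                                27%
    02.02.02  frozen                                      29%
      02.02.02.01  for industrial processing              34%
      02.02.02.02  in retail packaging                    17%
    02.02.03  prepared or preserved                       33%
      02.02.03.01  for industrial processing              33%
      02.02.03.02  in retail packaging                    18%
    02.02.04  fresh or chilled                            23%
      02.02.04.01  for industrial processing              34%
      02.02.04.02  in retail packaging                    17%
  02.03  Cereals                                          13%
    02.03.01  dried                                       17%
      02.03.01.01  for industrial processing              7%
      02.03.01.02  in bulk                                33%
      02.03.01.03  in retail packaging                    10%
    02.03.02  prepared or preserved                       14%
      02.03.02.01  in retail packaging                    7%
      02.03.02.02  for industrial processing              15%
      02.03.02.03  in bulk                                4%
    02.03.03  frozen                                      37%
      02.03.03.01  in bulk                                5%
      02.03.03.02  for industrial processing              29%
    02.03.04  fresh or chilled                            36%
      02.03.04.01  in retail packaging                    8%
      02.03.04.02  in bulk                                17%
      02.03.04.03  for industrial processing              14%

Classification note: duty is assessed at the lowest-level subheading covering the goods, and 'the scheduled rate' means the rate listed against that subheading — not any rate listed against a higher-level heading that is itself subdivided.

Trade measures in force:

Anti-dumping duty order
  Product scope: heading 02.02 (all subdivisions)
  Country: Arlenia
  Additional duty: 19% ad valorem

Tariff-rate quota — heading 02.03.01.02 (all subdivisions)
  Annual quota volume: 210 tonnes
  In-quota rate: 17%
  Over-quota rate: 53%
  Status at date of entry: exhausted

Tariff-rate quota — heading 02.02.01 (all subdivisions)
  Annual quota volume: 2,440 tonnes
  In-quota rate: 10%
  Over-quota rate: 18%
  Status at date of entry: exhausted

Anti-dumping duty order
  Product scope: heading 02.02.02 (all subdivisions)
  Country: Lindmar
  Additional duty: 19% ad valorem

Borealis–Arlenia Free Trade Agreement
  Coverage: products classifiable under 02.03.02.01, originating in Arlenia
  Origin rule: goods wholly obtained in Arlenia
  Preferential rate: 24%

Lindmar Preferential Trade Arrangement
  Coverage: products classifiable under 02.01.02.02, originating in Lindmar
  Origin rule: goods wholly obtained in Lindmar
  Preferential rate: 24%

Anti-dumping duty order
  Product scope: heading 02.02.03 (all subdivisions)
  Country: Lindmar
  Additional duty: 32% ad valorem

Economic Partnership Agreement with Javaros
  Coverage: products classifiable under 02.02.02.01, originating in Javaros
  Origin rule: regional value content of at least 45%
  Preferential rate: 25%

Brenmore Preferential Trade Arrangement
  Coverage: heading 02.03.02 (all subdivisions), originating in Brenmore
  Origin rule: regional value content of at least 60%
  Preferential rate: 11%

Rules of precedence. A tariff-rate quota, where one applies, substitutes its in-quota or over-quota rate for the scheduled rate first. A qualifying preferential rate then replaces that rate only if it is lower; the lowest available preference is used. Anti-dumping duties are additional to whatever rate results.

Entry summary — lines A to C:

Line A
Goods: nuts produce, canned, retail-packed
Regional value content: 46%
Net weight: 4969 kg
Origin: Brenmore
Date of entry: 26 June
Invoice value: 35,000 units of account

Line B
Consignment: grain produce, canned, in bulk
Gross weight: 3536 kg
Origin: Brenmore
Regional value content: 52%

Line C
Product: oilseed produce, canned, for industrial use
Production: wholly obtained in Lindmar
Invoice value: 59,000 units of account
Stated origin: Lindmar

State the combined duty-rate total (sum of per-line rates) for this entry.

Line A: nuts → 02.02; canned → 02.02.03; retail-packed → 02.02.03.02. Scheduled 18%. Brenmore agreement on 02.03.02: 02.02.03.02 not covered. → 18%.
Line B: grain → 02.03; canned → 02.03.02; in bulk → 02.03.02.03. Scheduled 4%. Brenmore agreement on 02.03.02: RVC < 60%. → 4%.
Line C: oilseed → 02.01; canned → 02.01.02; for industrial use → 02.01.02.02. Scheduled 29%. Lindmar agreement on 02.01.02.02: wholly obtained → 24% available; preferential 24%. → 24%.
Sum: 18% + 4% + 24% = 46%.

46%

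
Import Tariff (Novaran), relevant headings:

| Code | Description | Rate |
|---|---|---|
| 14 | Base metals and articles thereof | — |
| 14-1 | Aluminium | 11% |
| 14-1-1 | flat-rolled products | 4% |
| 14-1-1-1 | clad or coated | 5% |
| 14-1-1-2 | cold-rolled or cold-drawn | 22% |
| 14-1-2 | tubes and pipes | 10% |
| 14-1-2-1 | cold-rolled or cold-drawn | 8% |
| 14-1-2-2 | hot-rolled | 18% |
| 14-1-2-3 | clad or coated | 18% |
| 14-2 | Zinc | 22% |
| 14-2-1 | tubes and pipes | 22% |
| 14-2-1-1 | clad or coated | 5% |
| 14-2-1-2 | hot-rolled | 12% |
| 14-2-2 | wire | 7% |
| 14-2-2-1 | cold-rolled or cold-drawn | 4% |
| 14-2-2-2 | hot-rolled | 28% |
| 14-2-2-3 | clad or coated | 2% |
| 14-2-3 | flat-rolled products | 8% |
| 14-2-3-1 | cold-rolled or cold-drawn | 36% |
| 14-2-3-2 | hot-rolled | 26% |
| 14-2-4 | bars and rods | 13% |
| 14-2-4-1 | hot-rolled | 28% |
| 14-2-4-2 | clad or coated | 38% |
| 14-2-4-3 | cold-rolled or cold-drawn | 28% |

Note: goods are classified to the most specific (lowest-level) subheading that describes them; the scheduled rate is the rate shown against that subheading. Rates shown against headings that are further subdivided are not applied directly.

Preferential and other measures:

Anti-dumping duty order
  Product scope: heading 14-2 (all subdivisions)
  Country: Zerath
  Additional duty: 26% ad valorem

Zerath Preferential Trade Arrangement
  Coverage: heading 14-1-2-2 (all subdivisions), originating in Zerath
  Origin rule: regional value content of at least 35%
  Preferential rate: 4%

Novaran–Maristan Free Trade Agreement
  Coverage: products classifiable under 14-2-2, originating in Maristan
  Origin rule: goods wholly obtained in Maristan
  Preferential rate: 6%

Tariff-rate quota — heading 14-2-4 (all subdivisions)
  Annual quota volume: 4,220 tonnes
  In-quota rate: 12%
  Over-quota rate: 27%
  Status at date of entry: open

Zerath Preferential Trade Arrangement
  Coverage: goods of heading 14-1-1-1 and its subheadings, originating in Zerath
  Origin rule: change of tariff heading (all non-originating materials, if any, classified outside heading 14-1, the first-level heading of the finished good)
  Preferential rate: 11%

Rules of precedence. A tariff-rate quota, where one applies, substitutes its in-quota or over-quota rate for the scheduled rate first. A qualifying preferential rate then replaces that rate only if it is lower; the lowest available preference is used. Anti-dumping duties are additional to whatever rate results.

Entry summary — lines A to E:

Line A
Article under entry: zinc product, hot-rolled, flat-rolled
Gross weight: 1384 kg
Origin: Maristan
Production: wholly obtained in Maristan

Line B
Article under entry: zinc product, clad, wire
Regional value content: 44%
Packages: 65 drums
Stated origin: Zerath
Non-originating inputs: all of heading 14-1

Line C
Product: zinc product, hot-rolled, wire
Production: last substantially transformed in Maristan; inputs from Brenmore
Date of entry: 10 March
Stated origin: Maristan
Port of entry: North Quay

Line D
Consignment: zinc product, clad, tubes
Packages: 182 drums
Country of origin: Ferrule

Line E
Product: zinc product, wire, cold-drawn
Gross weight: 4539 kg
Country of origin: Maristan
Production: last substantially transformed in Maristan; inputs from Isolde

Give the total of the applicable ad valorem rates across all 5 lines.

Line A: zinc → 14-2; flat-rolled → 14-2-3; hot-rolled → 14-2-3-2. Scheduled 26%. Maristan agreement on 14-2-2: 14-2-3-2 not covered. → 26%.
Line B: zinc → 14-2; wire → 14-2-2; clad → 14-2-2-3. Scheduled 2%. Zerath agreement on 14-1-2-2: 14-2-2-3 not covered; Zerath agreement on 14-1-1-1: 14-2-2-3 not covered; anti-dumping (Zerath, 14-2): +26%; total 2% + 26% = 28%. → 28%.
Line C: zinc → 14-2; wire → 14-2-2; hot-rolled → 14-2-2-2. Scheduled 28%. Maristan agreement on 14-2-2: not wholly obtained. → 28%.
Line D: zinc → 14-2; tubes → 14-2-1; clad → 14-2-1-1. Scheduled 5%. No special measure applies. → 5%.
Line E: zinc → 14-2; wire → 14-2-2; cold-drawn → 14-2-2-1. Scheduled 4%. Maristan agreement on 14-2-2: not wholly obtained. → 4%.
Sum: 26% + 28% + 28% + 5% + 4% = 91%.

91%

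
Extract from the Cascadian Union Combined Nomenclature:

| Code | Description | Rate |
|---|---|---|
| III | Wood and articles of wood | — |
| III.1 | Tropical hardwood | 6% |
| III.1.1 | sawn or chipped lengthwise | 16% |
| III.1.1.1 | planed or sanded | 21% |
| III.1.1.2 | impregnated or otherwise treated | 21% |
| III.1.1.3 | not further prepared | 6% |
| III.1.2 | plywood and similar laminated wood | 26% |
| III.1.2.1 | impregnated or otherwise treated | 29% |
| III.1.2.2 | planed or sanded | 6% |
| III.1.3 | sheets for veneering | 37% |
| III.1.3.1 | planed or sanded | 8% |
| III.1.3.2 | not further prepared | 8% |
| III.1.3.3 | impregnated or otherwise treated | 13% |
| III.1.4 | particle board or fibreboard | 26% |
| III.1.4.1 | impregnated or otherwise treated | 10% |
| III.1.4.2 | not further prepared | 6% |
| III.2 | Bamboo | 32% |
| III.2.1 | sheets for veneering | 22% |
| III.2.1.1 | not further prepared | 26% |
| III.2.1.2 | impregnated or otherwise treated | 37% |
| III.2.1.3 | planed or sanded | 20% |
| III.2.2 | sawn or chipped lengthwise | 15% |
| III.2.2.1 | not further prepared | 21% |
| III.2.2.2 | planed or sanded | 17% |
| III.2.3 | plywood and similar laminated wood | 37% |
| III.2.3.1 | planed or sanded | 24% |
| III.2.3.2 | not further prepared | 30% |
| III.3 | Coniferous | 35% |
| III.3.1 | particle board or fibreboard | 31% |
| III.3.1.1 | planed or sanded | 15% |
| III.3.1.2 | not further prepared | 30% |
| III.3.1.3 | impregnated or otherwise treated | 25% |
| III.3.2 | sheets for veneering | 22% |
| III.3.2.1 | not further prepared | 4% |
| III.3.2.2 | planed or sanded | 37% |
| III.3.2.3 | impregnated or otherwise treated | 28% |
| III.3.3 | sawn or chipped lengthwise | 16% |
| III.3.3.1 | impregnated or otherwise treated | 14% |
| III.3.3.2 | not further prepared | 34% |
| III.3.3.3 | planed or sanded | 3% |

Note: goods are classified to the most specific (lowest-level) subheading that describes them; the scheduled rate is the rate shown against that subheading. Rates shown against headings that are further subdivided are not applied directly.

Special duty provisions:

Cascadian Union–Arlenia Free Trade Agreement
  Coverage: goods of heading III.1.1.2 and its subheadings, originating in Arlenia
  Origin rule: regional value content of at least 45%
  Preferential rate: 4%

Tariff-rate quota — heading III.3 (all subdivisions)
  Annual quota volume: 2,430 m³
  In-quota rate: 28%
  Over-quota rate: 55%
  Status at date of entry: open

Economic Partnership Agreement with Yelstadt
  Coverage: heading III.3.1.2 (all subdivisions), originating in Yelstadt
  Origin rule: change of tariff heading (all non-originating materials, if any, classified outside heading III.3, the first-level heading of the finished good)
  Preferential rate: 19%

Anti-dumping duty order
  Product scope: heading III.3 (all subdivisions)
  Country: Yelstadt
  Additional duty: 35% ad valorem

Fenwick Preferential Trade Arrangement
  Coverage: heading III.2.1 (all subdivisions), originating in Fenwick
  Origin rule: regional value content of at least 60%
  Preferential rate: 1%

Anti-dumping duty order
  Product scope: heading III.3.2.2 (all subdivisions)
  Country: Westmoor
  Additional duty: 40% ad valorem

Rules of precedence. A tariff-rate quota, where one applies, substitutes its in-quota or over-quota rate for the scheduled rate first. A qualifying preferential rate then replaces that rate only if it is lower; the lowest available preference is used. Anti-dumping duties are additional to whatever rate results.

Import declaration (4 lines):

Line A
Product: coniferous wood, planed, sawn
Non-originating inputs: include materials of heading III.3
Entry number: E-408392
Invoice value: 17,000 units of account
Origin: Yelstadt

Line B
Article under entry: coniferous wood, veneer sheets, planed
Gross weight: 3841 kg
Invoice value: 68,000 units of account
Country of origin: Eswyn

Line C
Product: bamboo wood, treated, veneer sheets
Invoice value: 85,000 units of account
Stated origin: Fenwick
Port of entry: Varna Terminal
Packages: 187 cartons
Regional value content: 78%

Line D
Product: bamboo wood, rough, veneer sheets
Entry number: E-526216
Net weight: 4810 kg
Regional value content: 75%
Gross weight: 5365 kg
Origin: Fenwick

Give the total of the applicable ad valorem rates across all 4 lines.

93%

Line A: coniferous → III.3; sawn → III.3.3; planed → III.3.3.3. Scheduled 3%. quota on III.3 open → in-quota 28%; Yelstadt agreement on III.3.1.2: III.3.3.3 not covered; anti-dumping (Yelstadt, III.3): +35%; total 28% + 35% = 63%. → 63%.
Line B: coniferous → III.3; veneer sheets → III.3.2; planed → III.3.2.2. Scheduled 37%. quota on III.3 open → in-quota 28%. → 28%.
Line C: bamboo → III.2; veneer sheets → III.2.1; treated → III.2.1.2. Scheduled 37%. Fenwick agreement on III.2.1: RVC ≥ 60% → 1% available; preferential 1%. → 1%.
Line D: bamboo → III.2; veneer sheets → III.2.1; rough → III.2.1.1. Scheduled 26%. Fenwick agreement on III.2.1: RVC ≥ 60% → 1% available; preferential 1%. → 1%.
Sum: 63% + 28% + 1% + 1% = 93%.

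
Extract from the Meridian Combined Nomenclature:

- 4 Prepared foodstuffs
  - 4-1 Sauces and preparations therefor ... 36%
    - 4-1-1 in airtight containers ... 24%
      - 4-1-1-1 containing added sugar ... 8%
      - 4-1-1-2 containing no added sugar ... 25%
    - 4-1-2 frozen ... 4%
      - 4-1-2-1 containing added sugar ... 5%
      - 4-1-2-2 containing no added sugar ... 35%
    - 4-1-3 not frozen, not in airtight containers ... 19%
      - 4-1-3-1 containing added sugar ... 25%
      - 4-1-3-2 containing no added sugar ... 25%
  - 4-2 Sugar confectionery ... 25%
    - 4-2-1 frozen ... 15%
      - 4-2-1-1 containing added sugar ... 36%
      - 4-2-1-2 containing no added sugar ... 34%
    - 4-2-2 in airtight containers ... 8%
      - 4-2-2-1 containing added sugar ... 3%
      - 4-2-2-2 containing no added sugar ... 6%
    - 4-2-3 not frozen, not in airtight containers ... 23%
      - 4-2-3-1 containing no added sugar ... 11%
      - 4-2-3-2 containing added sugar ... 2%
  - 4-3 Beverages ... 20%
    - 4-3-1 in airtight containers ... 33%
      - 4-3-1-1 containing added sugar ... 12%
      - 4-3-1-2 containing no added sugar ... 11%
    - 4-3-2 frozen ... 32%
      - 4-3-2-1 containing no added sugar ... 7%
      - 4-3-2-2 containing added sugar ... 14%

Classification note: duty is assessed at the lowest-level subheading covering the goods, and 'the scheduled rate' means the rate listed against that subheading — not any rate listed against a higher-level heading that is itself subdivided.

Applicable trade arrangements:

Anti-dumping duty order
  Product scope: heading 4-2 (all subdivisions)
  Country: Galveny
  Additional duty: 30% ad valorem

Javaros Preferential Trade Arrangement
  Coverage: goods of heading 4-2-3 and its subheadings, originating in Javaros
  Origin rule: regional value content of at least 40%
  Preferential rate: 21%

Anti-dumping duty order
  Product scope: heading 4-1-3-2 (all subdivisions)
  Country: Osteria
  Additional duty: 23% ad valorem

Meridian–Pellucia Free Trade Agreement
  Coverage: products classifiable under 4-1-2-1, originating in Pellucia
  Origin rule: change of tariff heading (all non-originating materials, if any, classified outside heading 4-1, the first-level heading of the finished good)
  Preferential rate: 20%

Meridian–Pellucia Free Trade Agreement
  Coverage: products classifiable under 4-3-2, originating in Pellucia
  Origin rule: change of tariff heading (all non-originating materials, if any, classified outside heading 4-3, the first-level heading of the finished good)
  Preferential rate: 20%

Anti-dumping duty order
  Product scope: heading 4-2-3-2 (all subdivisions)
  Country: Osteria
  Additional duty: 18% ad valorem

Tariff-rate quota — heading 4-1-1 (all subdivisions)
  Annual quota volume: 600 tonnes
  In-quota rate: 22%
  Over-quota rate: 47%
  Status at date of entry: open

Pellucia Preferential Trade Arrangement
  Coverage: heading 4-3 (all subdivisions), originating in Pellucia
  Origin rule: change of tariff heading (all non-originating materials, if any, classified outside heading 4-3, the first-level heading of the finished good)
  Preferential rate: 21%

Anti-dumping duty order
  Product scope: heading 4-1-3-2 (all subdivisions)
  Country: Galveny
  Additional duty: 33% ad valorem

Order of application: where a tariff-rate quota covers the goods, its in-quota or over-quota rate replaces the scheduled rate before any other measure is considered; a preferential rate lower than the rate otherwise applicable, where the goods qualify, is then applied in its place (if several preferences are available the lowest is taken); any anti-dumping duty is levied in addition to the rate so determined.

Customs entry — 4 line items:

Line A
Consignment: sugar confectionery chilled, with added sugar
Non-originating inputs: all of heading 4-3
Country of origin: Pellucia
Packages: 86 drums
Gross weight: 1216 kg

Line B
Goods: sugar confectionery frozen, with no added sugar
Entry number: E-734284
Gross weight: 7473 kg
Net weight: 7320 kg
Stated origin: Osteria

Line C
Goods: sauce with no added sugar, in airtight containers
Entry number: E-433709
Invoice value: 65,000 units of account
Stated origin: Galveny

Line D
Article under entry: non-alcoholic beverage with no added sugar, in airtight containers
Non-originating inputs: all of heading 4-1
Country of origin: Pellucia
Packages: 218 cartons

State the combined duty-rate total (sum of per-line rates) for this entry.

Line A: sugar confectionery → 4-2; chilled → 4-2-3; with added sugar → 4-2-3-2. Scheduled 2%. Pellucia agreement on 4-1-2-1: 4-2-3-2 not covered; Pellucia agreement on 4-3-2: 4-2-3-2 not covered; Pellucia agreement on 4-3: 4-2-3-2 not covered. → 2%.
Line B: sugar confectionery → 4-2; frozen → 4-2-1; with no added sugar → 4-2-1-2. Scheduled 34%. No special measure applies. → 34%.
Line C: sauce → 4-1; in airtight containers → 4-1-1; with no added sugar → 4-1-1-2. Scheduled 25%. quota on 4-1-1 open → in-quota 22%. → 22%.
Line D: non-alcoholic beverage → 4-3; in airtight containers → 4-3-1; with no added sugar → 4-3-1-2. Scheduled 11%. Pellucia agreement on 4-1-2-1: 4-3-1-2 not covered; Pellucia agreement on 4-3-2: 4-3-1-2 not covered; Pellucia agreement on 4-3: CTH met → 21% available; preference 21% not lower than 11% → no reduction. → 11%.
Sum: 2% + 34% + 22% + 11% = 69%.

69%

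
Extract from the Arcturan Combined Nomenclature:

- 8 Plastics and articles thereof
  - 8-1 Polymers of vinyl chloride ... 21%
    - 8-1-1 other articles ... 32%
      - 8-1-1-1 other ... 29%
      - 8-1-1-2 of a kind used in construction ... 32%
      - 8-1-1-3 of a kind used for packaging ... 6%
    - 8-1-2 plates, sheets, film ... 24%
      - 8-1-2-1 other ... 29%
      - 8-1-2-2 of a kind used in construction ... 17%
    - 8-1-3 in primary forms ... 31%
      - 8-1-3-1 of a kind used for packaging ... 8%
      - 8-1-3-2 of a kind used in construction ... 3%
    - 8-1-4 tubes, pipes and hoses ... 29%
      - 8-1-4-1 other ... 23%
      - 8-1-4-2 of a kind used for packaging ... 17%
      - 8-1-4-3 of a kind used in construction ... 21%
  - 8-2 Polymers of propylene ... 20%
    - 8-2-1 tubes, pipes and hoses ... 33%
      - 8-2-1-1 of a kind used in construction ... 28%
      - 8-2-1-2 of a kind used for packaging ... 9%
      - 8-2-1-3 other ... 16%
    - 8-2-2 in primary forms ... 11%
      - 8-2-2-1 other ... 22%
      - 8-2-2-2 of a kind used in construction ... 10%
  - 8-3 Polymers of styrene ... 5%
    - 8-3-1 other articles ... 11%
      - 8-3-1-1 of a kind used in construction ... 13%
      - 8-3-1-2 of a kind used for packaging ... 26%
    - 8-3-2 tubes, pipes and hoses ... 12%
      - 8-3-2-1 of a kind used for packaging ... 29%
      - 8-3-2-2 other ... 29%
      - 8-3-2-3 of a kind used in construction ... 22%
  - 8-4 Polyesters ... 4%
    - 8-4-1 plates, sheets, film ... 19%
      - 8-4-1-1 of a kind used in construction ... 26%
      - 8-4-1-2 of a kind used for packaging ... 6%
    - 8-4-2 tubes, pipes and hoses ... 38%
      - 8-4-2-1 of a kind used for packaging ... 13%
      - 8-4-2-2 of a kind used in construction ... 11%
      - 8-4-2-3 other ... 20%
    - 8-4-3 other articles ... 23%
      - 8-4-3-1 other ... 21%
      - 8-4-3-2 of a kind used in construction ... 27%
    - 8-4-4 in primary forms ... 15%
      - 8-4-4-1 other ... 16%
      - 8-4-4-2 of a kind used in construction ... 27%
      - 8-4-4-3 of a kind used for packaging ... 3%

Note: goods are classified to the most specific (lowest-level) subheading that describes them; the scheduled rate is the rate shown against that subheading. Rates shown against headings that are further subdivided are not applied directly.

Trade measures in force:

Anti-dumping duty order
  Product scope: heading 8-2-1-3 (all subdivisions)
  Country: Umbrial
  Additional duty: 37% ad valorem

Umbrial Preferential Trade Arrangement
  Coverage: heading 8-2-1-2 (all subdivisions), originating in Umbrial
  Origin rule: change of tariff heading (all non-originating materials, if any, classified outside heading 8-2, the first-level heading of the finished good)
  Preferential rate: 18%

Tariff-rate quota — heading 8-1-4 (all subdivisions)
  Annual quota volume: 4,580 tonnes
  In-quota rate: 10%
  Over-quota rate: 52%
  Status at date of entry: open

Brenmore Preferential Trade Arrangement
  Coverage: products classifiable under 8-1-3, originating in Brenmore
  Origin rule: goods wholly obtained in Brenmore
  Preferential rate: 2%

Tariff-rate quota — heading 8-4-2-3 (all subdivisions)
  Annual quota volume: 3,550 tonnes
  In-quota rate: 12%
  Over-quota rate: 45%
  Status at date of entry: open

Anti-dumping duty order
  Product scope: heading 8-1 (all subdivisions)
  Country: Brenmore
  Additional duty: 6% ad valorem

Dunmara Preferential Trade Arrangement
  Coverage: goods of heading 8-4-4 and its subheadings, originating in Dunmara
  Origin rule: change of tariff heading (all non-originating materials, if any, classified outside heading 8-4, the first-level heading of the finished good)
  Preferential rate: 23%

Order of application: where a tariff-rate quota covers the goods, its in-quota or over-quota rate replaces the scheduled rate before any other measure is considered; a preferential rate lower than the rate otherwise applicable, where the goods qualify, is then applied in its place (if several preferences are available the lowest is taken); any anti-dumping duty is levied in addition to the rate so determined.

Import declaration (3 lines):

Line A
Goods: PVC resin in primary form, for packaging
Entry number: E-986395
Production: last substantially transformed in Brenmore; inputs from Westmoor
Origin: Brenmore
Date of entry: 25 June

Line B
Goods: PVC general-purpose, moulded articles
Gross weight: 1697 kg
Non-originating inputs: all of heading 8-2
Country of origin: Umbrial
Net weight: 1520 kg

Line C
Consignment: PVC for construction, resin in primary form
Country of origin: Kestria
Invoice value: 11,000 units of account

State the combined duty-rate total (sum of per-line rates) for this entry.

Line A: PVC → 8-1; resin in primary form → 8-1-3; for packaging → 8-1-3-1. Scheduled 8%. Brenmore agreement on 8-1-3: not wholly obtained; anti-dumping (Brenmore, 8-1): +6%; total 8% + 6% = 14%. → 14%.
Line B: PVC → 8-1; moulded articles → 8-1-1; general-purpose → 8-1-1-1. Scheduled 29%. Umbrial agreement on 8-2-1-2: 8-1-1-1 not covered. → 29%.
Line C: PVC → 8-1; resin in primary form → 8-1-3; for construction → 8-1-3-2. Scheduled 3%. No special measure applies. → 3%.
Sum: 14% + 29% + 3% = 46%.

46%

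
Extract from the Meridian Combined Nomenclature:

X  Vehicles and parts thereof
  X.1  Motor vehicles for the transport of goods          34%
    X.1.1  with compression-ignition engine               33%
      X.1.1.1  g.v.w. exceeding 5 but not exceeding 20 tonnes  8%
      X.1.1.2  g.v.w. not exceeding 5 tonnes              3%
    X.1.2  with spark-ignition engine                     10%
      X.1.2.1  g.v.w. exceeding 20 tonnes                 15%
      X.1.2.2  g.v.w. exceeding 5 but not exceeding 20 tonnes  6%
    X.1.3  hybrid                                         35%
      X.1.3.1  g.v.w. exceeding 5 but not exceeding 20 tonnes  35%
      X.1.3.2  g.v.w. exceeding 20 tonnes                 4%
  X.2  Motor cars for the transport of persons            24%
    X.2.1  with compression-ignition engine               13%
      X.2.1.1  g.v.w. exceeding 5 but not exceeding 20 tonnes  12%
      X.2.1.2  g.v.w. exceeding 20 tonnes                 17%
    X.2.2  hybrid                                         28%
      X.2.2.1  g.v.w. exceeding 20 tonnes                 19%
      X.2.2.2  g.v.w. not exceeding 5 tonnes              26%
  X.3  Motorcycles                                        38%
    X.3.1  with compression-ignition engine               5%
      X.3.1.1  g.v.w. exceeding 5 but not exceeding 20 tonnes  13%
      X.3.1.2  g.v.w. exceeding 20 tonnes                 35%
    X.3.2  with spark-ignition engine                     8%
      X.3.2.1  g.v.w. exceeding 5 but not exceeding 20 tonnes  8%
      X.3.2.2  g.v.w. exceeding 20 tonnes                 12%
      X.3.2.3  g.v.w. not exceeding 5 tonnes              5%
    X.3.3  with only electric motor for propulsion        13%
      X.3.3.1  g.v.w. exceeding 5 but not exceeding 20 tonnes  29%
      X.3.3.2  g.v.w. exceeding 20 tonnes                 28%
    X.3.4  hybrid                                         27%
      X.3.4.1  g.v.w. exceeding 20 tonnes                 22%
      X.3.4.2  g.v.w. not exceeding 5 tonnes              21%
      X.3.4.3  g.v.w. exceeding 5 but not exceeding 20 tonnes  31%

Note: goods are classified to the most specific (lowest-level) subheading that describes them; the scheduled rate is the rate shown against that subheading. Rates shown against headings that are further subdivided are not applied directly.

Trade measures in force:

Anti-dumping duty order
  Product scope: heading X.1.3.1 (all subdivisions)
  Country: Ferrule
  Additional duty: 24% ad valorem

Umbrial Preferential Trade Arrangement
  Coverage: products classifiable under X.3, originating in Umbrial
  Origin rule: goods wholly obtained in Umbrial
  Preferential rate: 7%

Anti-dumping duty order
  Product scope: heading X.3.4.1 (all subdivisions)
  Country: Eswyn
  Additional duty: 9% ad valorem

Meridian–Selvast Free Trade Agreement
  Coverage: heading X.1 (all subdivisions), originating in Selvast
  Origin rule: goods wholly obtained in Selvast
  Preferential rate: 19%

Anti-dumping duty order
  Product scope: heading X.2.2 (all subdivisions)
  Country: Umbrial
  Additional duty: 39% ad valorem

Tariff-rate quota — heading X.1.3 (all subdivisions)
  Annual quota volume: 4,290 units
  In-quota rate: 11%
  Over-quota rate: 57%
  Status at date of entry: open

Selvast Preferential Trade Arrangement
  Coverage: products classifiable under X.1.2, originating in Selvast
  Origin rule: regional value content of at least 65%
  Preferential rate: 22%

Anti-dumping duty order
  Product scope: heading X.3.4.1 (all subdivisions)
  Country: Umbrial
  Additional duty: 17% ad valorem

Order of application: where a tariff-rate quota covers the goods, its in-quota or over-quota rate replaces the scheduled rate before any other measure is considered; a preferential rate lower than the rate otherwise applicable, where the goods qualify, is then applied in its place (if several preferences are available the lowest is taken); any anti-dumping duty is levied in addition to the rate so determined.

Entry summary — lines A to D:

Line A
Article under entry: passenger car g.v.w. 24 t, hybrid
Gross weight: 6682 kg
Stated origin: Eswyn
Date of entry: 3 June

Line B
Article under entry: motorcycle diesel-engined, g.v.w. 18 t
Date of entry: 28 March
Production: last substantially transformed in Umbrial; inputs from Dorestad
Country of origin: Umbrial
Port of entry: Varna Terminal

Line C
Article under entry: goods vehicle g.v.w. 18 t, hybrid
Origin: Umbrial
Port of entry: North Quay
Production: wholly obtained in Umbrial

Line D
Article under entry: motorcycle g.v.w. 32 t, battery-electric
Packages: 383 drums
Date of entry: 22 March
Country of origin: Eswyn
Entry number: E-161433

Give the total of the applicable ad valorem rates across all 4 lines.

Line A: passenger car → X.2; hybrid → X.2.2; g.v.w. 24 t → X.2.2.1. Scheduled 19%. No special measure applies. → 19%.
Line B: motorcycle → X.3; diesel-engined → X.3.1; g.v.w. 18 t → X.3.1.1. Scheduled 13%. Umbrial agreement on X.3: not wholly obtained. → 13%.
Line C: goods vehicle → X.1; hybrid → X.1.3; g.v.w. 18 t → X.1.3.1. Scheduled 35%. quota on X.1.3 open → in-quota 11%; Umbrial agreement on X.3: X.1.3.1 not covered. → 11%.
Line D: motorcycle → X.3; battery-electric → X.3.3; g.v.w. 32 t → X.3.3.2. Scheduled 28%. No special measure applies. → 28%.
Sum: 19% + 13% + 11% + 28% = 71%.

71%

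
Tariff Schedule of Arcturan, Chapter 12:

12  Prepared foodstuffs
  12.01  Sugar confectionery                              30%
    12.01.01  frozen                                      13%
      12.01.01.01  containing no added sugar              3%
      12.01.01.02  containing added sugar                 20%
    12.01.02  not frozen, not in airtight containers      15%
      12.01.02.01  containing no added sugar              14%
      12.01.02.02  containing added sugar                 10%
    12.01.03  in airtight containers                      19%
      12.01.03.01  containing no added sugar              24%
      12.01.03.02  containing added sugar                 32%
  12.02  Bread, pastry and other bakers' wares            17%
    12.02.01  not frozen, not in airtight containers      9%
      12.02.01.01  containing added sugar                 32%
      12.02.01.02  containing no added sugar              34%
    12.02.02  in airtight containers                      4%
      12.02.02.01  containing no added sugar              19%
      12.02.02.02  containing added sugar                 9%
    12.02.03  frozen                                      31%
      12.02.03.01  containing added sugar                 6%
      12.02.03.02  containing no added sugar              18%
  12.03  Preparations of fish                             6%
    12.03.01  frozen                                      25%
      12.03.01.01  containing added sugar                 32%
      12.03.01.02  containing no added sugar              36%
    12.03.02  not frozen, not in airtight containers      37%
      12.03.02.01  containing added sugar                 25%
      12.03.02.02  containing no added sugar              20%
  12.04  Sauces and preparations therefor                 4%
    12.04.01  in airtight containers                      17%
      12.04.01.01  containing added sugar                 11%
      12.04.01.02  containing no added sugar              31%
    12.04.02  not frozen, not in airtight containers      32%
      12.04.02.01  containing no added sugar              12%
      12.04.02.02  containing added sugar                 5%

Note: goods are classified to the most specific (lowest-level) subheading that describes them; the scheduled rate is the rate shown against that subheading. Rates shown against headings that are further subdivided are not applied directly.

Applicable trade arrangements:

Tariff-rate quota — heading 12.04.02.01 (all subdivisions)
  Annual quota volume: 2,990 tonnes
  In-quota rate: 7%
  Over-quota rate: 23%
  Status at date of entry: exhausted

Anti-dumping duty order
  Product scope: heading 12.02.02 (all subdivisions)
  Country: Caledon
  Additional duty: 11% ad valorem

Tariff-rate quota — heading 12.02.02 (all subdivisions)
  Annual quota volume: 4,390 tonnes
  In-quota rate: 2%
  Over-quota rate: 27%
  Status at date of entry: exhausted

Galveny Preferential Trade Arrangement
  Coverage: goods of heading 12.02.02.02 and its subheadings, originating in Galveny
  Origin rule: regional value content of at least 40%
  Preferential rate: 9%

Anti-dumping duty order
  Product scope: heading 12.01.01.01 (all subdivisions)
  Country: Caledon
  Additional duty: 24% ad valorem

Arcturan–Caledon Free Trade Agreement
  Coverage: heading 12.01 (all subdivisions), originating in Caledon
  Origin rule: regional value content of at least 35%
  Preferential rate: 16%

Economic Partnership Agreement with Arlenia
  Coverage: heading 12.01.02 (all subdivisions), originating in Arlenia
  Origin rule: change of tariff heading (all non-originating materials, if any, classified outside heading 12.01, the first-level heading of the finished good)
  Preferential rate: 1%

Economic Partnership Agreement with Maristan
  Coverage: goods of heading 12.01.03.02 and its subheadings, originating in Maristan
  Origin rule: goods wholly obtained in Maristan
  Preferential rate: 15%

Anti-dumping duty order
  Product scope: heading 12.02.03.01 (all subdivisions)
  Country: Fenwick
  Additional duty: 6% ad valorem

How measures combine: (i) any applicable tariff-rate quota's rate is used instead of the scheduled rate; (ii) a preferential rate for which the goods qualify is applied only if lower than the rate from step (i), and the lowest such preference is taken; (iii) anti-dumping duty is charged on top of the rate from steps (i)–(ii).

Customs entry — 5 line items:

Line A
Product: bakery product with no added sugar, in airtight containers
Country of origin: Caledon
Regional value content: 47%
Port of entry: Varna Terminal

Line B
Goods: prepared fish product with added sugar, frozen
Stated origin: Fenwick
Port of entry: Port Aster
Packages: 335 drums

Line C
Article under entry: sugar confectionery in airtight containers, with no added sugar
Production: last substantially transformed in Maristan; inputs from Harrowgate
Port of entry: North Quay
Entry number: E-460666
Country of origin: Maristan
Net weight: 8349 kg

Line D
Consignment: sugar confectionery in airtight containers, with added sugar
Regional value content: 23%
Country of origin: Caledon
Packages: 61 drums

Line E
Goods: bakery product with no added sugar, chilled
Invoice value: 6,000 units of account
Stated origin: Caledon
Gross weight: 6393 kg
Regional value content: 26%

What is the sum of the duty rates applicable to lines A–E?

Line A: bakery product → 12.02; in airtight containers → 12.02.02; with no added sugar → 12.02.02.01. Scheduled 19%. quota on 12.02.02 exhausted → over-quota 27%; Caledon agreement on 12.01: 12.02.02.01 not covered; anti-dumping (Caledon, 12.02.02): +11%; total 27% + 11% = 38%. → 38%.
Line B: prepared fish product → 12.03; frozen → 12.03.01; with added sugar → 12.03.01.01. Scheduled 32%. No special measure applies. → 32%.
Line C: sugar confectionery → 12.01; in airtight containers → 12.01.03; with no added sugar → 12.01.03.01. Scheduled 24%. Maristan agreement on 12.01.03.02: 12.01.03.01 not covered. → 24%.
Line D: sugar confectionery → 12.01; in airtight containers → 12.01.03; with added sugar → 12.01.03.02. Scheduled 32%. Caledon agreement on 12.01: RVC < 35%. → 32%.
Line E: bakery product → 12.02; chilled → 12.02.01; with no added sugar → 12.02.01.02. Scheduled 34%. Caledon agreement on 12.01: 12.02.01.02 not covered. → 34%.
Sum: 38% + 32% + 24% + 32% + 34% = 160%.

160%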